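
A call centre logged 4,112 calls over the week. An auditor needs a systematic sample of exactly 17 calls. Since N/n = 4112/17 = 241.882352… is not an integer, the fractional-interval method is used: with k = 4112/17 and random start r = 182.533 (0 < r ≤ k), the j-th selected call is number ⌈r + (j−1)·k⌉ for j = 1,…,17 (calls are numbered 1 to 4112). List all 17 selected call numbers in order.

183, 425, 667, 909, 1151, 1392, 1634, 1876, 2118, 2360, 2602, 2844, 3086, 3328, 3569, 3811, 4053

j=1: r + 0k = 182.533 → ⌈·⌉ = 183
j=2: r + 1k = 424.415352… → ⌈·⌉ = 425
j=3: r + 2k = 666.297705… → ⌈·⌉ = 667
j=4: r + 3k = 908.180058… → ⌈·⌉ = 909
j=5: r + 4k = 1150.062411… → ⌈·⌉ = 1151
j=6: r + 5k = 1391.944764… → ⌈·⌉ = 1392
j=7: r + 6k = 1633.827117… → ⌈·⌉ = 1634
j=8: r + 7k = 1875.709470… → ⌈·⌉ = 1876
j=9: r + 8k = 2117.591823… → ⌈·⌉ = 2118
j=10: r + 9k = 2359.474176… → ⌈·⌉ = 2360
j=11: r + 10k = 2601.356529… → ⌈·⌉ = 2602
j=12: r + 11k = 2843.238882… → ⌈·⌉ = 2844
j=13: r + 12k = 3085.121235… → ⌈·⌉ = 3086
j=14: r + 13k = 3327.003588… → ⌈·⌉ = 3328
j=15: r + 14k = 3568.885941… → ⌈·⌉ = 3569
j=16: r + 15k = 3810.768294… → ⌈·⌉ = 3811
j=17: r + 16k = 4052.650647… → ⌈·⌉ = 4053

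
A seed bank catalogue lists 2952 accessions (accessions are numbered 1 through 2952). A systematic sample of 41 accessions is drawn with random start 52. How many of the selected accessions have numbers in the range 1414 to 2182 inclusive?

11

k = 2952/41 = 72
First selection ≥ 1414: 52 + ⌈(1414−52)/72⌉·72 = 52 + 19×72 = 1420
Last selection ≤ 2182: 52 + ⌊(2182−52)/72⌋·72 = 52 + 29×72 = 2140
Count = 29 − 19 + 1 = 11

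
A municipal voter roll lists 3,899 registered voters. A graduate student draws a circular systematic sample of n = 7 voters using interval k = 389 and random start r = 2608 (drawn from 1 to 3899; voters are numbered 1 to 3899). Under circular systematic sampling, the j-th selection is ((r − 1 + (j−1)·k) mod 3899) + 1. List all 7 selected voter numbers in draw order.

2608, 2997, 3386, 3775, 265, 654, 1043

Selection 1: 2608
Selection 2: 2608 + 389 = 2997
Selection 3: 2997 + 389 = 3386
Selection 4: 3386 + 389 = 3775
Selection 5: 3775 + 389 = 4164 → 4164 − 3899 = 265
Selection 6: 265 + 389 = 654
Selection 7: 654 + 389 = 1043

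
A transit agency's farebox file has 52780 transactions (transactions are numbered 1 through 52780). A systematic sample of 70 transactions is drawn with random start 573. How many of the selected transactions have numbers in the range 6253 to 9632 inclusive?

k = 52780/70 = 754
First selection ≥ 6253: 573 + ⌈(6253−573)/754⌉·754 = 573 + 8×754 = 6605
Last selection ≤ 9632: 573 + ⌊(9632−573)/754⌋·754 = 573 + 12×754 = 9621
Count = 12 − 8 + 1 = 5

5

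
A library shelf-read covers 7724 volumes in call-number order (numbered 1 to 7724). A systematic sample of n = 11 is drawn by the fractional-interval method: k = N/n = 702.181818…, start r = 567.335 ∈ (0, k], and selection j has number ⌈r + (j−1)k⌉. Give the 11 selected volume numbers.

j=1: r + 0k = 567.335 → ⌈·⌉ = 568
j=2: r + 1k = 1269.516818… → ⌈·⌉ = 1270
j=3: r + 2k = 1971.698636… → ⌈·⌉ = 1972
j=4: r + 3k = 2673.880454… → ⌈·⌉ = 2674
j=5: r + 4k = 3376.062272… → ⌈·⌉ = 3377
j=6: r + 5k = 4078.244090… → ⌈·⌉ = 4079
j=7: r + 6k = 4780.425909… → ⌈·⌉ = 4781
j=8: r + 7k = 5482.607727… → ⌈·⌉ = 5483
j=9: r + 8k = 6184.789545… → ⌈·⌉ = 6185
j=10: r + 9k = 6886.971363… → ⌈·⌉ = 6887
j=11: r + 10k = 7589.153181… → ⌈·⌉ = 7590

568, 1270, 1972, 2674, 3377, 4079, 4781, 5483, 6185, 6887, 7590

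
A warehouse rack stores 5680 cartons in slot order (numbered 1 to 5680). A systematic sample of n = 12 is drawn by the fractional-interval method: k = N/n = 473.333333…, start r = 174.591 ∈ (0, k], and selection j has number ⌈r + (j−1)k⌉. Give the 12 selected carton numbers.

175, 648, 1122, 1595, 2068, 2542, 3015, 3488, 3962, 4435, 4908, 5382

j=1: r + 0k = 174.591 → ⌈·⌉ = 175
j=2: r + 1k = 647.924333… → ⌈·⌉ = 648
j=3: r + 2k = 1121.257666… → ⌈·⌉ = 1122
j=4: r + 3k = 1594.591 → ⌈·⌉ = 1595
j=5: r + 4k = 2067.924333… → ⌈·⌉ = 2068
j=6: r + 5k = 2541.257666… → ⌈·⌉ = 2542
j=7: r + 6k = 3014.591 → ⌈·⌉ = 3015
j=8: r + 7k = 3487.924333… → ⌈·⌉ = 3488
j=9: r + 8k = 3961.257666… → ⌈·⌉ = 3962
j=10: r + 9k = 4434.591 → ⌈·⌉ = 4435
j=11: r + 10k = 4907.924333… → ⌈·⌉ = 4908
j=12: r + 11k = 5381.257666… → ⌈·⌉ = 5382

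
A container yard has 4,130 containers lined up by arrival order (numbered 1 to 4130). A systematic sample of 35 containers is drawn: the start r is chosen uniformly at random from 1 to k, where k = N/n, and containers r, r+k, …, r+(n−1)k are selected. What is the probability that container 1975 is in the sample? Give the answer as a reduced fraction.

1/118

k = 4130/35 = 118.
Container 1975 is selected iff r ≡ 1975 (mod 118); exactly one such r in {1,…,118}.
Inclusion probability = 1/118.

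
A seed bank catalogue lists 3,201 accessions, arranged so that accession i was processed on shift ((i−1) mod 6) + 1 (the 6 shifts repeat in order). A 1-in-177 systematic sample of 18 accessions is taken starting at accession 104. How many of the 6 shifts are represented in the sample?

Consecutive selections differ by k = 177, so their shift numbers differ by 177 mod 6 = 3.
gcd(177, 6) = 3, so the sample visits 6/3 = 2 distinct residues mod 6.
Start 104 is shift 2; the shifts hit are 2, 5.

2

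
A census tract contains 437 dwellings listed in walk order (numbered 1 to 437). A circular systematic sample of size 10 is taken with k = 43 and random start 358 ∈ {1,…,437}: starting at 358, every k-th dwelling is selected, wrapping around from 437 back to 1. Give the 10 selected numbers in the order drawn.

358, 401, 7, 50, 93, 136, 179, 222, 265, 308

Selection 1: 358
Selection 2: 358 + 43 = 401
Selection 3: 401 + 43 = 444 → 444 − 437 = 7
Selection 4: 7 + 43 = 50
Selection 5: 50 + 43 = 93
Selection 6: 93 + 43 = 136
Selection 7: 136 + 43 = 179
Selection 8: 179 + 43 = 222
Selection 9: 222 + 43 = 265
Selection 10: 265 + 43 = 308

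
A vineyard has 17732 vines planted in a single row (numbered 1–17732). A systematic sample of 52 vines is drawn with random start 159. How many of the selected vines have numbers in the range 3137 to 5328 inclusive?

k = 17732/52 = 341
First selection ≥ 3137: 159 + ⌈(3137−159)/341⌉·341 = 159 + 9×341 = 3228
Last selection ≤ 5328: 159 + ⌊(5328−159)/341⌋·341 = 159 + 15×341 = 5274
Count = 15 − 9 + 1 = 7

7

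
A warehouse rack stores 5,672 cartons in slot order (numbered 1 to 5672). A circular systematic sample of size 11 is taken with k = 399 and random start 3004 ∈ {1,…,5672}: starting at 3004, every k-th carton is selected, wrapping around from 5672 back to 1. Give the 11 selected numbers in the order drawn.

3004, 3403, 3802, 4201, 4600, 4999, 5398, 125, 524, 923, 1322

Selection 1: 3004
Selection 2: 3004 + 399 = 3403
Selection 3: 3403 + 399 = 3802
Selection 4: 3802 + 399 = 4201
Selection 5: 4201 + 399 = 4600
Selection 6: 4600 + 399 = 4999
Selection 7: 4999 + 399 = 5398
Selection 8: 5398 + 399 = 5797 → 5797 − 5672 = 125
Selection 9: 125 + 399 = 524
Selection 10: 524 + 399 = 923
Selection 11: 923 + 399 = 1322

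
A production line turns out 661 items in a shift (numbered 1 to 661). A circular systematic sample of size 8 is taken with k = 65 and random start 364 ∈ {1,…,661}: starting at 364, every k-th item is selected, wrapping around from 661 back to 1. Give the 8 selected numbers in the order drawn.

364, 429, 494, 559, 624, 28, 93, 158

Selection 1: 364
Selection 2: 364 + 65 = 429
Selection 3: 429 + 65 = 494
Selection 4: 494 + 65 = 559
Selection 5: 559 + 65 = 624
Selection 6: 624 + 65 = 689 → 689 − 661 = 28
Selection 7: 28 + 65 = 93
Selection 8: 93 + 65 = 158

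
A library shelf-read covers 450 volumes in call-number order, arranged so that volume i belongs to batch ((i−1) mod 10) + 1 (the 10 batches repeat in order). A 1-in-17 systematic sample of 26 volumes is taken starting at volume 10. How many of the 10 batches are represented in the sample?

Consecutive selections differ by k = 17, so their batch numbers differ by 17 mod 10 = 7.
gcd(17, 10) = 1, so the sample visits 10/1 = 10 distinct residues mod 10.
Start 10 is batch 10; the batches hit are 1, 2, 3, 4, 5, 6, 7, 8, 9, 10.

10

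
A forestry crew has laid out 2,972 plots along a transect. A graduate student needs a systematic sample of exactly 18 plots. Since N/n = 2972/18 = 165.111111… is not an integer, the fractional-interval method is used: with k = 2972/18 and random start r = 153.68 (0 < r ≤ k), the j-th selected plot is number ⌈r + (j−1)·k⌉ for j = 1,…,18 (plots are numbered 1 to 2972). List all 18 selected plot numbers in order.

154, 319, 484, 650, 815, 980, 1145, 1310, 1475, 1640, 1805, 1970, 2136, 2301, 2466, 2631, 2796, 2961

j=1: r + 0k = 153.68 → ⌈·⌉ = 154
j=2: r + 1k = 318.791111… → ⌈·⌉ = 319
j=3: r + 2k = 483.902222… → ⌈·⌉ = 484
j=4: r + 3k = 649.013333… → ⌈·⌉ = 650
j=5: r + 4k = 814.124444… → ⌈·⌉ = 815
j=6: r + 5k = 979.235555… → ⌈·⌉ = 980
j=7: r + 6k = 1144.346666… → ⌈·⌉ = 1145
j=8: r + 7k = 1309.457777… → ⌈·⌉ = 1310
j=9: r + 8k = 1474.568888… → ⌈·⌉ = 1475
j=10: r + 9k = 1639.68 → ⌈·⌉ = 1640
j=11: r + 10k = 1804.791111… → ⌈·⌉ = 1805
j=12: r + 11k = 1969.902222… → ⌈·⌉ = 1970
j=13: r + 12k = 2135.013333… → ⌈·⌉ = 2136
j=14: r + 13k = 2300.124444… → ⌈·⌉ = 2301
j=15: r + 14k = 2465.235555… → ⌈·⌉ = 2466
j=16: r + 15k = 2630.346666… → ⌈·⌉ = 2631
j=17: r + 16k = 2795.457777… → ⌈·⌉ = 2796
j=18: r + 17k = 2960.568888… → ⌈·⌉ = 2961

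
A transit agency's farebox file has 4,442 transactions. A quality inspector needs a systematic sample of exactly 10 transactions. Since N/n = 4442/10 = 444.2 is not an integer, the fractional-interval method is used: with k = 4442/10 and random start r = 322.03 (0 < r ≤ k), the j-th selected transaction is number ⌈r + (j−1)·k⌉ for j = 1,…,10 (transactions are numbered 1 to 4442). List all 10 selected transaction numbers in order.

j=1: r + 0k = 322.03 → ⌈·⌉ = 323
j=2: r + 1k = 766.23 → ⌈·⌉ = 767
j=3: r + 2k = 1210.43 → ⌈·⌉ = 1211
j=4: r + 3k = 1654.63 → ⌈·⌉ = 1655
j=5: r + 4k = 2098.83 → ⌈·⌉ = 2099
j=6: r + 5k = 2543.03 → ⌈·⌉ = 2544
j=7: r + 6k = 2987.23 → ⌈·⌉ = 2988
j=8: r + 7k = 3431.43 → ⌈·⌉ = 3432
j=9: r + 8k = 3875.63 → ⌈·⌉ = 3876
j=10: r + 9k = 4319.83 → ⌈·⌉ = 4320

323, 767, 1211, 1655, 2099, 2544, 2988, 3432, 3876, 4320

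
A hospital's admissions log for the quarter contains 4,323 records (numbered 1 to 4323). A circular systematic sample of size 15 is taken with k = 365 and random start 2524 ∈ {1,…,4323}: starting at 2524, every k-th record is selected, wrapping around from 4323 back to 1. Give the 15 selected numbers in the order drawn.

2524, 2889, 3254, 3619, 3984, 26, 391, 756, 1121, 1486, 1851, 2216, 2581, 2946, 3311

Selection 1: 2524
Selection 2: 2524 + 365 = 2889
Selection 3: 2889 + 365 = 3254
Selection 4: 3254 + 365 = 3619
Selection 5: 3619 + 365 = 3984
Selection 6: 3984 + 365 = 4349 → 4349 − 4323 = 26
Selection 7: 26 + 365 = 391
Selection 8: 391 + 365 = 756
Selection 9: 756 + 365 = 1121
Selection 10: 1121 + 365 = 1486
Selection 11: 1486 + 365 = 1851
Selection 12: 1851 + 365 = 2216
Selection 13: 2216 + 365 = 2581
Selection 14: 2581 + 365 = 2946
Selection 15: 2946 + 365 = 3311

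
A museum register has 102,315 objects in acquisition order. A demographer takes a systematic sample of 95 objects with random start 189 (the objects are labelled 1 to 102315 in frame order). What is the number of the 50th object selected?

52962

k = 102315/95 = 1077
50th selection = r + (50−1)·k = 189 + 49×1077 = 189 + 52773 = 52962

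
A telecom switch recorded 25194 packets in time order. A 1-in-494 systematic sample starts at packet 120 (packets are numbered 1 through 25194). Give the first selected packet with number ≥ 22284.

22350

k = 494
Steps past start: ⌈(22284 − 120)/494⌉ = ⌈22164/494⌉ = 45
Selected packet: 120 + 45×494 = 22350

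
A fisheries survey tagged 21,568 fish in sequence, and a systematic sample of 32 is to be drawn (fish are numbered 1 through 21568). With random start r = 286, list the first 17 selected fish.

k = N/n = 21568/32 = 674
fish 1: 286
fish 2: 286 + 674 = 960
fish 3: 960 + 674 = 1634
fish 4: 1634 + 674 = 2308
fish 5: 2308 + 674 = 2982
fish 6: 2982 + 674 = 3656
fish 7: 3656 + 674 = 4330
fish 8: 4330 + 674 = 5004
fish 9: 5004 + 674 = 5678
fish 10: 5678 + 674 = 6352
fish 11: 6352 + 674 = 7026
fish 12: 7026 + 674 = 7700
fish 13: 7700 + 674 = 8374
fish 14: 8374 + 674 = 9048
fish 15: 9048 + 674 = 9722
fish 16: 9722 + 674 = 10396
fish 17: 10396 + 674 = 11070

286, 960, 1634, 2308, 2982, 3656, 4330, 5004, 5678, 6352, 7026, 7700, 8374, 9048, 9722, 10396, 11070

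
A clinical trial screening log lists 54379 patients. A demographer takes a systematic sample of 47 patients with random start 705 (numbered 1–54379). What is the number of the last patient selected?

k = 54379/47 = 1157
47th selection = r + (47−1)·k = 705 + 46×1157 = 705 + 53222 = 53927

53927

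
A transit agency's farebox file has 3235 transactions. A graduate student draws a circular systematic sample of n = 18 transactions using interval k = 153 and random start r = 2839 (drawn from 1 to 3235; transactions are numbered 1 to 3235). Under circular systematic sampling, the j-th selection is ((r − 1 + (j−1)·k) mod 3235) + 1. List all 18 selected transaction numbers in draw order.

Selection 1: 2839
Selection 2: 2839 + 153 = 2992
Selection 3: 2992 + 153 = 3145
Selection 4: 3145 + 153 = 3298 → 3298 − 3235 = 63
Selection 5: 63 + 153 = 216
Selection 6: 216 + 153 = 369
Selection 7: 369 + 153 = 522
Selection 8: 522 + 153 = 675
Selection 9: 675 + 153 = 828
Selection 10: 828 + 153 = 981
Selection 11: 981 + 153 = 1134
Selection 12: 1134 + 153 = 1287
Selection 13: 1287 + 153 = 1440
Selection 14: 1440 + 153 = 1593
Selection 15: 1593 + 153 = 1746
Selection 16: 1746 + 153 = 1899
Selection 17: 1899 + 153 = 2052
Selection 18: 2052 + 153 = 2205

2839, 2992, 3145, 63, 216, 369, 522, 675, 828, 981, 1134, 1287, 1440, 1593, 1746, 1899, 2052, 2205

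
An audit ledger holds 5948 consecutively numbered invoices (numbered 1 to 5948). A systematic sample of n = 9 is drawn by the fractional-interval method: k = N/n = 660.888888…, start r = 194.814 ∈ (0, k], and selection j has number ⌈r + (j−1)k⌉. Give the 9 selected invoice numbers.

195, 856, 1517, 2178, 2839, 3500, 4161, 4822, 5482

j=1: r + 0k = 194.814 → ⌈·⌉ = 195
j=2: r + 1k = 855.702888… → ⌈·⌉ = 856
j=3: r + 2k = 1516.591777… → ⌈·⌉ = 1517
j=4: r + 3k = 2177.480666… → ⌈·⌉ = 2178
j=5: r + 4k = 2838.369555… → ⌈·⌉ = 2839
j=6: r + 5k = 3499.258444… → ⌈·⌉ = 3500
j=7: r + 6k = 4160.147333… → ⌈·⌉ = 4161
j=8: r + 7k = 4821.036222… → ⌈·⌉ = 4822
j=9: r + 8k = 5481.925111… → ⌈·⌉ = 5482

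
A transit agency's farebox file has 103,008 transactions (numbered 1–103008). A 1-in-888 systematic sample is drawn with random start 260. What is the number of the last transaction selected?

k = 888
116th selection = r + (116−1)·k = 260 + 115×888 = 260 + 102120 = 102380

102380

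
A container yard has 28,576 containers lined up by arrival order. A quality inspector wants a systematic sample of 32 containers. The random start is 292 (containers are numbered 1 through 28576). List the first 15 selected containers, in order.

k = N/n = 28576/32 = 893
container 1: 292
container 2: 292 + 893 = 1185
container 3: 1185 + 893 = 2078
container 4: 2078 + 893 = 2971
container 5: 2971 + 893 = 3864
container 6: 3864 + 893 = 4757
container 7: 4757 + 893 = 5650
container 8: 5650 + 893 = 6543
container 9: 6543 + 893 = 7436
container 10: 7436 + 893 = 8329
container 11: 8329 + 893 = 9222
container 12: 9222 + 893 = 10115
container 13: 10115 + 893 = 11008
container 14: 11008 + 893 = 11901
container 15: 11901 + 893 = 12794

292, 1185, 2078, 2971, 3864, 4757, 5650, 6543, 7436, 8329, 9222, 10115, 11008, 11901, 12794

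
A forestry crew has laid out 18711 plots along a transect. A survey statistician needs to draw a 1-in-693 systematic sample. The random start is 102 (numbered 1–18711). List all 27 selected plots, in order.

102, 795, 1488, 2181, 2874, 3567, 4260, 4953, 5646, 6339, 7032, 7725, 8418, 9111, 9804, 10497, 11190, 11883, 12576, 13269, 13962, 14655, 15348, 16041, 16734, 17427, 18120

plot 1: 102
plot 2: 102 + 693 = 795
plot 3: 795 + 693 = 1488
plot 4: 1488 + 693 = 2181
plot 5: 2181 + 693 = 2874
plot 6: 2874 + 693 = 3567
plot 7: 3567 + 693 = 4260
plot 8: 4260 + 693 = 4953
plot 9: 4953 + 693 = 5646
plot 10: 5646 + 693 = 6339
plot 11: 6339 + 693 = 7032
plot 12: 7032 + 693 = 7725
plot 13: 7725 + 693 = 8418
plot 14: 8418 + 693 = 9111
plot 15: 9111 + 693 = 9804
plot 16: 9804 + 693 = 10497
plot 17: 10497 + 693 = 11190
plot 18: 11190 + 693 = 11883
plot 19: 11883 + 693 = 12576
plot 20: 12576 + 693 = 13269
plot 21: 13269 + 693 = 13962
plot 22: 13962 + 693 = 14655
plot 23: 14655 + 693 = 15348
plot 24: 15348 + 693 = 16041
plot 25: 16041 + 693 = 16734
plot 26: 16734 + 693 = 17427
plot 27: 17427 + 693 = 18120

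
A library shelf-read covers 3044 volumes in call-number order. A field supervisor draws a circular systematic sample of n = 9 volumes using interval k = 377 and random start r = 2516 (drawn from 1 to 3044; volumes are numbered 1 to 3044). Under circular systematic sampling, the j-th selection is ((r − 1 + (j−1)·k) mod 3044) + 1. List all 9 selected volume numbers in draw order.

2516, 2893, 226, 603, 980, 1357, 1734, 2111, 2488

Selection 1: 2516
Selection 2: 2516 + 377 = 2893
Selection 3: 2893 + 377 = 3270 → 3270 − 3044 = 226
Selection 4: 226 + 377 = 603
Selection 5: 603 + 377 = 980
Selection 6: 980 + 377 = 1357
Selection 7: 1357 + 377 = 1734
Selection 8: 1734 + 377 = 2111
Selection 9: 2111 + 377 = 2488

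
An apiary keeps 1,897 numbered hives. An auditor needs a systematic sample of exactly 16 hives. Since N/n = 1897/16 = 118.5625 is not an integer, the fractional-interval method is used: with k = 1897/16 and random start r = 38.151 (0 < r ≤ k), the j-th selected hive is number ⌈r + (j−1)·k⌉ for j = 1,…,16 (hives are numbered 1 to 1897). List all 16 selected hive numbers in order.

39, 157, 276, 394, 513, 631, 750, 869, 987, 1106, 1224, 1343, 1461, 1580, 1699, 1817

j=1: r + 0k = 38.151 → ⌈·⌉ = 39
j=2: r + 1k = 156.7135 → ⌈·⌉ = 157
j=3: r + 2k = 275.276 → ⌈·⌉ = 276
j=4: r + 3k = 393.8385 → ⌈·⌉ = 394
j=5: r + 4k = 512.401 → ⌈·⌉ = 513
j=6: r + 5k = 630.9635 → ⌈·⌉ = 631
j=7: r + 6k = 749.526 → ⌈·⌉ = 750
j=8: r + 7k = 868.0885 → ⌈·⌉ = 869
j=9: r + 8k = 986.651 → ⌈·⌉ = 987
j=10: r + 9k = 1105.2135 → ⌈·⌉ = 1106
j=11: r + 10k = 1223.776 → ⌈·⌉ = 1224
j=12: r + 11k = 1342.3385 → ⌈·⌉ = 1343
j=13: r + 12k = 1460.901 → ⌈·⌉ = 1461
j=14: r + 13k = 1579.4635 → ⌈·⌉ = 1580
j=15: r + 14k = 1698.026 → ⌈·⌉ = 1699
j=16: r + 15k = 1816.5885 → ⌈·⌉ = 1817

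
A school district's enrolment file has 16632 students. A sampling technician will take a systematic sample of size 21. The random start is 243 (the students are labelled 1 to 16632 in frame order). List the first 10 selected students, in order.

243, 1035, 1827, 2619, 3411, 4203, 4995, 5787, 6579, 7371

k = N/n = 16632/21 = 792
student 1: 243
student 2: 243 + 792 = 1035
student 3: 1035 + 792 = 1827
student 4: 1827 + 792 = 2619
student 5: 2619 + 792 = 3411
student 6: 3411 + 792 = 4203
student 7: 4203 + 792 = 4995
student 8: 4995 + 792 = 5787
student 9: 5787 + 792 = 6579
student 10: 6579 + 792 = 7371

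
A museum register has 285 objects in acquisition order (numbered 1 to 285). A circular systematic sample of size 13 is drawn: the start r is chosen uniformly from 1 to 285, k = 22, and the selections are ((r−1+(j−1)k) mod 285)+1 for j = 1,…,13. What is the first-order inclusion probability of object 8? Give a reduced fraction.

13/285

For each position j, as r ranges over 1…285 the j-th selection hits every object exactly once, so object 8 is selected for exactly 13 of the 285 starts.
Inclusion probability = 13/285.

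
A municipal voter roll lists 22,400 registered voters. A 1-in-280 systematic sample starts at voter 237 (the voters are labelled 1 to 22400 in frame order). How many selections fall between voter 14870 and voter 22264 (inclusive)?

k = 280
First selection ≥ 14870: 237 + ⌈(14870−237)/280⌉·280 = 237 + 53×280 = 15077
Last selection ≤ 22264: 237 + ⌊(22264−237)/280⌋·280 = 237 + 78×280 = 22077
Count = 78 − 53 + 1 = 26

26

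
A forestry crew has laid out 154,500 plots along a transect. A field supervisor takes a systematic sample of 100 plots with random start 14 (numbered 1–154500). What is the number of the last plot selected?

152969

k = 154500/100 = 1545
100th selection = r + (100−1)·k = 14 + 99×1545 = 14 + 152955 = 152969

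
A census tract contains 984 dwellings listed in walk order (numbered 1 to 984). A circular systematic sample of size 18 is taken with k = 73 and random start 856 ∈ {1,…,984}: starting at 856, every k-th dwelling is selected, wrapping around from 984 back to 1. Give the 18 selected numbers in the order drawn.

Selection 1: 856
Selection 2: 856 + 73 = 929
Selection 3: 929 + 73 = 1002 → 1002 − 984 = 18
Selection 4: 18 + 73 = 91
Selection 5: 91 + 73 = 164
Selection 6: 164 + 73 = 237
Selection 7: 237 + 73 = 310
Selection 8: 310 + 73 = 383
Selection 9: 383 + 73 = 456
Selection 10: 456 + 73 = 529
Selection 11: 529 + 73 = 602
Selection 12: 602 + 73 = 675
Selection 13: 675 + 73 = 748
Selection 14: 748 + 73 = 821
Selection 15: 821 + 73 = 894
Selection 16: 894 + 73 = 967
Selection 17: 967 + 73 = 1040 → 1040 − 984 = 56
Selection 18: 56 + 73 = 129

856, 929, 18, 91, 164, 237, 310, 383, 456, 529, 602, 675, 748, 821, 894, 967, 56, 129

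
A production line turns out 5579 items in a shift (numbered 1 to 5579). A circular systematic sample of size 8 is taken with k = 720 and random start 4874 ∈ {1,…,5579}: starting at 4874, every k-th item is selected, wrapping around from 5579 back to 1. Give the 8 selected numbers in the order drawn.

Selection 1: 4874
Selection 2: 4874 + 720 = 5594 → 5594 − 5579 = 15
Selection 3: 15 + 720 = 735
Selection 4: 735 + 720 = 1455
Selection 5: 1455 + 720 = 2175
Selection 6: 2175 + 720 = 2895
Selection 7: 2895 + 720 = 3615
Selection 8: 3615 + 720 = 4335

4874, 15, 735, 1455, 2175, 2895, 3615, 4335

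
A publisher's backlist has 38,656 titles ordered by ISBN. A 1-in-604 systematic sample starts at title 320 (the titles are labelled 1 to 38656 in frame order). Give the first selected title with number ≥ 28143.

28708

k = 604
Steps past start: ⌈(28143 − 320)/604⌉ = ⌈27823/604⌉ = 47
Selected title: 320 + 47×604 = 28708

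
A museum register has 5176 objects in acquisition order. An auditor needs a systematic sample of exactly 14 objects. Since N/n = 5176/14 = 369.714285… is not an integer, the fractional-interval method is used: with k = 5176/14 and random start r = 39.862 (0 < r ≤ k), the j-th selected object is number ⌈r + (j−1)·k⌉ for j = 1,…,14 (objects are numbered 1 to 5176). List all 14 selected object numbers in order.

40, 410, 780, 1150, 1519, 1889, 2259, 2628, 2998, 3368, 3738, 4107, 4477, 4847

j=1: r + 0k = 39.862 → ⌈·⌉ = 40
j=2: r + 1k = 409.576285… → ⌈·⌉ = 410
j=3: r + 2k = 779.290571… → ⌈·⌉ = 780
j=4: r + 3k = 1149.004857… → ⌈·⌉ = 1150
j=5: r + 4k = 1518.719142… → ⌈·⌉ = 1519
j=6: r + 5k = 1888.433428… → ⌈·⌉ = 1889
j=7: r + 6k = 2258.147714… → ⌈·⌉ = 2259
j=8: r + 7k = 2627.862 → ⌈·⌉ = 2628
j=9: r + 8k = 2997.576285… → ⌈·⌉ = 2998
j=10: r + 9k = 3367.290571… → ⌈·⌉ = 3368
j=11: r + 10k = 3737.004857… → ⌈·⌉ = 3738
j=12: r + 11k = 4106.719142… → ⌈·⌉ = 4107
j=13: r + 12k = 4476.433428… → ⌈·⌉ = 4477
j=14: r + 13k = 4846.147714… → ⌈·⌉ = 4847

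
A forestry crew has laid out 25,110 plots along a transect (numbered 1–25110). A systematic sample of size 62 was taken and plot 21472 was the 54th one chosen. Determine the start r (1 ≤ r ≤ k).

k = 25110/62 = 405
r = 21472 − (54−1)×405 = 21472 − 21465 = 7

7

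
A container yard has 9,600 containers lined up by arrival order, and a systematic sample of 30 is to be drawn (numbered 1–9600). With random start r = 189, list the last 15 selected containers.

k = N/n = 9600/30 = 320
16th selection = 189 + 15×320 = 4989
17th: 4989 + 320 = 5309
18th: 5309 + 320 = 5629
19th: 5629 + 320 = 5949
20th: 5949 + 320 = 6269
21st: 6269 + 320 = 6589
22nd: 6589 + 320 = 6909
23rd: 6909 + 320 = 7229
24th: 7229 + 320 = 7549
25th: 7549 + 320 = 7869
26th: 7869 + 320 = 8189
27th: 8189 + 320 = 8509
28th: 8509 + 320 = 8829
29th: 8829 + 320 = 9149
30th: 9149 + 320 = 9469

4989, 5309, 5629, 5949, 6269, 6589, 6909, 7229, 7549, 7869, 8189, 8509, 8829, 9149, 9469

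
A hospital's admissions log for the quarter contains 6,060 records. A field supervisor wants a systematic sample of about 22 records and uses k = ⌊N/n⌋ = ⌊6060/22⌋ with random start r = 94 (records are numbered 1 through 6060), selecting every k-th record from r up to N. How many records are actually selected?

k = ⌊6060/22⌋ = 275
Achieved size = ⌊(6060 − 94)/275⌋ + 1 = ⌊5966/275⌋ + 1 = 21 + 1 = 22
(last selection: 94 + 21×275 = 5869 ≤ 6060; next would be 6144 > 6060)

22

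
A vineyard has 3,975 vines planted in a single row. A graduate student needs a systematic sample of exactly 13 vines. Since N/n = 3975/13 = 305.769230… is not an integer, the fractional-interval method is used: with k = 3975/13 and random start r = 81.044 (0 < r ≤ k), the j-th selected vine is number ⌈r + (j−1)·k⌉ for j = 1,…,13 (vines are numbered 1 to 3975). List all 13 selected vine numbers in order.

82, 387, 693, 999, 1305, 1610, 1916, 2222, 2528, 2833, 3139, 3445, 3751

j=1: r + 0k = 81.044 → ⌈·⌉ = 82
j=2: r + 1k = 386.813230… → ⌈·⌉ = 387
j=3: r + 2k = 692.582461… → ⌈·⌉ = 693
j=4: r + 3k = 998.351692… → ⌈·⌉ = 999
j=5: r + 4k = 1304.120923… → ⌈·⌉ = 1305
j=6: r + 5k = 1609.890153… → ⌈·⌉ = 1610
j=7: r + 6k = 1915.659384… → ⌈·⌉ = 1916
j=8: r + 7k = 2221.428615… → ⌈·⌉ = 2222
j=9: r + 8k = 2527.197846… → ⌈·⌉ = 2528
j=10: r + 9k = 2832.967076… → ⌈·⌉ = 2833
j=11: r + 10k = 3138.736307… → ⌈·⌉ = 3139
j=12: r + 11k = 3444.505538… → ⌈·⌉ = 3445
j=13: r + 12k = 3750.274769… → ⌈·⌉ = 3751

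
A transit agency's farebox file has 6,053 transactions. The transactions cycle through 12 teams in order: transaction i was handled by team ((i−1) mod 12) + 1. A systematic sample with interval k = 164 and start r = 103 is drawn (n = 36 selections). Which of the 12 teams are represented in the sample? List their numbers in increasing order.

3, 7, 11

Consecutive selections differ by k = 164, so their team numbers differ by 164 mod 12 = 8.
gcd(164, 12) = 4, so the sample visits 12/4 = 3 distinct residues mod 12.
Start 103 is team 7; the teams hit are 3, 7, 11.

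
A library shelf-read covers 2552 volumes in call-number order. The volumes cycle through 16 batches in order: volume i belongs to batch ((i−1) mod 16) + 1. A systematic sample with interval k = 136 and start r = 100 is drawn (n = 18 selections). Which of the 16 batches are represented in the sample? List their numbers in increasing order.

4, 12

Consecutive selections differ by k = 136, so their batch numbers differ by 136 mod 16 = 8.
gcd(136, 16) = 8, so the sample visits 16/8 = 2 distinct residues mod 16.
Start 100 is batch 4; the batches hit are 4, 12.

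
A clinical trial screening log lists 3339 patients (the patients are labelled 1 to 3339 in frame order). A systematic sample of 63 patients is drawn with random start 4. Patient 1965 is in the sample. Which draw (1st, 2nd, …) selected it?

38

k = 3339/63 = 53
position = (1965 − 4)/53 + 1 = 1961/53 + 1 = 37 + 1 = 38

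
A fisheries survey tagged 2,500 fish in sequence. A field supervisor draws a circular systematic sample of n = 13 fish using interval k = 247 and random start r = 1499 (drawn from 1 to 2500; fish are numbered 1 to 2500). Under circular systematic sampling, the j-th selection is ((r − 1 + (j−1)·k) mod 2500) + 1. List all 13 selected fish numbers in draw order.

Selection 1: 1499
Selection 2: 1499 + 247 = 1746
Selection 3: 1746 + 247 = 1993
Selection 4: 1993 + 247 = 2240
Selection 5: 2240 + 247 = 2487
Selection 6: 2487 + 247 = 2734 → 2734 − 2500 = 234
Selection 7: 234 + 247 = 481
Selection 8: 481 + 247 = 728
Selection 9: 728 + 247 = 975
Selection 10: 975 + 247 = 1222
Selection 11: 1222 + 247 = 1469
Selection 12: 1469 + 247 = 1716
Selection 13: 1716 + 247 = 1963

1499, 1746, 1993, 2240, 2487, 234, 481, 728, 975, 1222, 1469, 1716, 1963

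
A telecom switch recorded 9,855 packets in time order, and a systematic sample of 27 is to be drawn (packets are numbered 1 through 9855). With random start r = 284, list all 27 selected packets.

k = N/n = 9855/27 = 365
packet 1: 284
packet 2: 284 + 365 = 649
packet 3: 649 + 365 = 1014
packet 4: 1014 + 365 = 1379
packet 5: 1379 + 365 = 1744
packet 6: 1744 + 365 = 2109
packet 7: 2109 + 365 = 2474
packet 8: 2474 + 365 = 2839
packet 9: 2839 + 365 = 3204
packet 10: 3204 + 365 = 3569
packet 11: 3569 + 365 = 3934
packet 12: 3934 + 365 = 4299
packet 13: 4299 + 365 = 4664
packet 14: 4664 + 365 = 5029
packet 15: 5029 + 365 = 5394
packet 16: 5394 + 365 = 5759
packet 17: 5759 + 365 = 6124
packet 18: 6124 + 365 = 6489
packet 19: 6489 + 365 = 6854
packet 20: 6854 + 365 = 7219
packet 21: 7219 + 365 = 7584
packet 22: 7584 + 365 = 7949
packet 23: 7949 + 365 = 8314
packet 24: 8314 + 365 = 8679
packet 25: 8679 + 365 = 9044
packet 26: 9044 + 365 = 9409
packet 27: 9409 + 365 = 9774

284, 649, 1014, 1379, 1744, 2109, 2474, 2839, 3204, 3569, 3934, 4299, 4664, 5029, 5394, 5759, 6124, 6489, 6854, 7219, 7584, 7949, 8314, 8679, 9044, 9409, 9774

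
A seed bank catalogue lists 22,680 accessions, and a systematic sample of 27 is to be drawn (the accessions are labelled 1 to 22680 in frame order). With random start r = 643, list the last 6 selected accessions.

18283, 19123, 19963, 20803, 21643, 22483

k = N/n = 22680/27 = 840
22nd selection = 643 + 21×840 = 18283
23rd: 18283 + 840 = 19123
24th: 19123 + 840 = 19963
25th: 19963 + 840 = 20803
26th: 20803 + 840 = 21643
27th: 21643 + 840 = 22483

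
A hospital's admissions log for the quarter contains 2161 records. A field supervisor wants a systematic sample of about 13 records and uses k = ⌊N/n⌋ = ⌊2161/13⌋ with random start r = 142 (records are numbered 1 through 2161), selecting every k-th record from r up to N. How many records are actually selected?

k = ⌊2161/13⌋ = 166
Achieved size = ⌊(2161 − 142)/166⌋ + 1 = ⌊2019/166⌋ + 1 = 12 + 1 = 13
(last selection: 142 + 12×166 = 2134 ≤ 2161; next would be 2300 > 2161)

13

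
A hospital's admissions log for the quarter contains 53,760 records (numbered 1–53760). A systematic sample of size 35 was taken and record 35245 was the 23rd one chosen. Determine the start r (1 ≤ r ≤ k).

1453

k = 53760/35 = 1536
r = 35245 − (23−1)×1536 = 35245 − 33792 = 1453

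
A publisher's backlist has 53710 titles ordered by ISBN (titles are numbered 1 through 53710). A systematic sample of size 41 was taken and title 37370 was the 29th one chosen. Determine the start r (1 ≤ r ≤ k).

k = 53710/41 = 1310
r = 37370 − (29−1)×1310 = 37370 − 36680 = 690

690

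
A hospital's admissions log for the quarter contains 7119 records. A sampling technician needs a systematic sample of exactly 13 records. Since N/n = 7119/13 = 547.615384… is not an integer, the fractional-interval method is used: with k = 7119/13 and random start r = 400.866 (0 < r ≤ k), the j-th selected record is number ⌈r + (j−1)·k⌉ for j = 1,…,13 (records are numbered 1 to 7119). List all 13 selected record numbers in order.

401, 949, 1497, 2044, 2592, 3139, 3687, 4235, 4782, 5330, 5878, 6425, 6973

j=1: r + 0k = 400.866 → ⌈·⌉ = 401
j=2: r + 1k = 948.481384… → ⌈·⌉ = 949
j=3: r + 2k = 1496.096769… → ⌈·⌉ = 1497
j=4: r + 3k = 2043.712153… → ⌈·⌉ = 2044
j=5: r + 4k = 2591.327538… → ⌈·⌉ = 2592
j=6: r + 5k = 3138.942923… → ⌈·⌉ = 3139
j=7: r + 6k = 3686.558307… → ⌈·⌉ = 3687
j=8: r + 7k = 4234.173692… → ⌈·⌉ = 4235
j=9: r + 8k = 4781.789076… → ⌈·⌉ = 4782
j=10: r + 9k = 5329.404461… → ⌈·⌉ = 5330
j=11: r + 10k = 5877.019846… → ⌈·⌉ = 5878
j=12: r + 11k = 6424.635230… → ⌈·⌉ = 6425
j=13: r + 12k = 6972.250615… → ⌈·⌉ = 6973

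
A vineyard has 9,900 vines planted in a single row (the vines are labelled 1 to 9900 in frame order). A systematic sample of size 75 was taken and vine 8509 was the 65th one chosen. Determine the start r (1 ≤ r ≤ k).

k = 9900/75 = 132
r = 8509 − (65−1)×132 = 8509 − 8448 = 61

61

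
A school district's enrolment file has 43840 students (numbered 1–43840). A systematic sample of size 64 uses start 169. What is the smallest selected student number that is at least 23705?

k = 43840/64 = 685
Steps past start: ⌈(23705 − 169)/685⌉ = ⌈23536/685⌉ = 35
Selected student: 169 + 35×685 = 24144

24144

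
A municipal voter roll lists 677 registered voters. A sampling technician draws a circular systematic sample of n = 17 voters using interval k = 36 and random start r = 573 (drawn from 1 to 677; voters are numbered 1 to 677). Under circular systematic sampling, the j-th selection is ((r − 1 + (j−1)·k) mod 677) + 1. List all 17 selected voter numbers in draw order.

573, 609, 645, 4, 40, 76, 112, 148, 184, 220, 256, 292, 328, 364, 400, 436, 472

Selection 1: 573
Selection 2: 573 + 36 = 609
Selection 3: 609 + 36 = 645
Selection 4: 645 + 36 = 681 → 681 − 677 = 4
Selection 5: 4 + 36 = 40
Selection 6: 40 + 36 = 76
Selection 7: 76 + 36 = 112
Selection 8: 112 + 36 = 148
Selection 9: 148 + 36 = 184
Selection 10: 184 + 36 = 220
Selection 11: 220 + 36 = 256
Selection 12: 256 + 36 = 292
Selection 13: 292 + 36 = 328
Selection 14: 328 + 36 = 364
Selection 15: 364 + 36 = 400
Selection 16: 400 + 36 = 436
Selection 17: 436 + 36 = 472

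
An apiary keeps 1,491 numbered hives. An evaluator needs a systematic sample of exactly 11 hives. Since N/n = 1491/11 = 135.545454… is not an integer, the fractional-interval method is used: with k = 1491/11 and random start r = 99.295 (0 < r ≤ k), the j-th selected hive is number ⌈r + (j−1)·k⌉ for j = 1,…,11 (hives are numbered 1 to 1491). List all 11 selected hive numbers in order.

j=1: r + 0k = 99.295 → ⌈·⌉ = 100
j=2: r + 1k = 234.840454… → ⌈·⌉ = 235
j=3: r + 2k = 370.385909… → ⌈·⌉ = 371
j=4: r + 3k = 505.931363… → ⌈·⌉ = 506
j=5: r + 4k = 641.476818… → ⌈·⌉ = 642
j=6: r + 5k = 777.022272… → ⌈·⌉ = 778
j=7: r + 6k = 912.567727… → ⌈·⌉ = 913
j=8: r + 7k = 1048.113181… → ⌈·⌉ = 1049
j=9: r + 8k = 1183.658636… → ⌈·⌉ = 1184
j=10: r + 9k = 1319.204090… → ⌈·⌉ = 1320
j=11: r + 10k = 1454.749545… → ⌈·⌉ = 1455

100, 235, 371, 506, 642, 778, 913, 1049, 1184, 1320, 1455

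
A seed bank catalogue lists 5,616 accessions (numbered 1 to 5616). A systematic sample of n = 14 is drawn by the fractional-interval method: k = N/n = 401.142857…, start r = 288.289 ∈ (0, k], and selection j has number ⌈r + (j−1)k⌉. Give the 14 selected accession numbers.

j=1: r + 0k = 288.289 → ⌈·⌉ = 289
j=2: r + 1k = 689.431857… → ⌈·⌉ = 690
j=3: r + 2k = 1090.574714… → ⌈·⌉ = 1091
j=4: r + 3k = 1491.717571… → ⌈·⌉ = 1492
j=5: r + 4k = 1892.860428… → ⌈·⌉ = 1893
j=6: r + 5k = 2294.003285… → ⌈·⌉ = 2295
j=7: r + 6k = 2695.146142… → ⌈·⌉ = 2696
j=8: r + 7k = 3096.289 → ⌈·⌉ = 3097
j=9: r + 8k = 3497.431857… → ⌈·⌉ = 3498
j=10: r + 9k = 3898.574714… → ⌈·⌉ = 3899
j=11: r + 10k = 4299.717571… → ⌈·⌉ = 4300
j=12: r + 11k = 4700.860428… → ⌈·⌉ = 4701
j=13: r + 12k = 5102.003285… → ⌈·⌉ = 5103
j=14: r + 13k = 5503.146142… → ⌈·⌉ = 5504

289, 690, 1091, 1492, 1893, 2295, 2696, 3097, 3498, 3899, 4300, 4701, 5103, 5504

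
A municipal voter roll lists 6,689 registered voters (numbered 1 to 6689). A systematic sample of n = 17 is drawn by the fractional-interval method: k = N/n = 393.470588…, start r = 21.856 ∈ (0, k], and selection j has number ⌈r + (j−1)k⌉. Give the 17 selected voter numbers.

22, 416, 809, 1203, 1596, 1990, 2383, 2777, 3170, 3564, 3957, 4351, 4744, 5137, 5531, 5924, 6318

j=1: r + 0k = 21.856 → ⌈·⌉ = 22
j=2: r + 1k = 415.326588… → ⌈·⌉ = 416
j=3: r + 2k = 808.797176… → ⌈·⌉ = 809
j=4: r + 3k = 1202.267764… → ⌈·⌉ = 1203
j=5: r + 4k = 1595.738352… → ⌈·⌉ = 1596
j=6: r + 5k = 1989.208941… → ⌈·⌉ = 1990
j=7: r + 6k = 2382.679529… → ⌈·⌉ = 2383
j=8: r + 7k = 2776.150117… → ⌈·⌉ = 2777
j=9: r + 8k = 3169.620705… → ⌈·⌉ = 3170
j=10: r + 9k = 3563.091294… → ⌈·⌉ = 3564
j=11: r + 10k = 3956.561882… → ⌈·⌉ = 3957
j=12: r + 11k = 4350.032470… → ⌈·⌉ = 4351
j=13: r + 12k = 4743.503058… → ⌈·⌉ = 4744
j=14: r + 13k = 5136.973647… → ⌈·⌉ = 5137
j=15: r + 14k = 5530.444235… → ⌈·⌉ = 5531
j=16: r + 15k = 5923.914823… → ⌈·⌉ = 5924
j=17: r + 16k = 6317.385411… → ⌈·⌉ = 6318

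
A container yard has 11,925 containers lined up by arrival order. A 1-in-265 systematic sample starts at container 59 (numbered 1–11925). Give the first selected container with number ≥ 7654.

k = 265
Steps past start: ⌈(7654 − 59)/265⌉ = ⌈7595/265⌉ = 29
Selected container: 59 + 29×265 = 7744

7744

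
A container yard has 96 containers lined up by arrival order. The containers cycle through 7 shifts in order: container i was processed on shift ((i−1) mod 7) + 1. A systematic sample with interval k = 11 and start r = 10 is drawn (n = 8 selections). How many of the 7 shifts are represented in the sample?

Consecutive selections differ by k = 11, so their shift numbers differ by 11 mod 7 = 4.
gcd(11, 7) = 1, so the sample visits 7/1 = 7 distinct residues mod 7.
Start 10 is shift 3; the shifts hit are 1, 2, 3, 4, 5, 6, 7.

7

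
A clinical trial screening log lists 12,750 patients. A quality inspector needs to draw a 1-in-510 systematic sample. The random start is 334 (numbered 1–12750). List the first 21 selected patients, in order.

patient 1: 334
patient 2: 334 + 510 = 844
patient 3: 844 + 510 = 1354
patient 4: 1354 + 510 = 1864
patient 5: 1864 + 510 = 2374
patient 6: 2374 + 510 = 2884
patient 7: 2884 + 510 = 3394
patient 8: 3394 + 510 = 3904
patient 9: 3904 + 510 = 4414
patient 10: 4414 + 510 = 4924
patient 11: 4924 + 510 = 5434
patient 12: 5434 + 510 = 5944
patient 13: 5944 + 510 = 6454
patient 14: 6454 + 510 = 6964
patient 15: 6964 + 510 = 7474
patient 16: 7474 + 510 = 7984
patient 17: 7984 + 510 = 8494
patient 18: 8494 + 510 = 9004
patient 19: 9004 + 510 = 9514
patient 20: 9514 + 510 = 10024
patient 21: 10024 + 510 = 10534

334, 844, 1354, 1864, 2374, 2884, 3394, 3904, 4414, 4924, 5434, 5944, 6454, 6964, 7474, 7984, 8494, 9004, 9514, 10024, 10534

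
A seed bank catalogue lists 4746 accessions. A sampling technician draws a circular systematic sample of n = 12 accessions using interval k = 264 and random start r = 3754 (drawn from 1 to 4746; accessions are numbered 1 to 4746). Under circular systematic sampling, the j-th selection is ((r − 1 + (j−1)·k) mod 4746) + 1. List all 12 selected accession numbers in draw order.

Selection 1: 3754
Selection 2: 3754 + 264 = 4018
Selection 3: 4018 + 264 = 4282
Selection 4: 4282 + 264 = 4546
Selection 5: 4546 + 264 = 4810 → 4810 − 4746 = 64
Selection 6: 64 + 264 = 328
Selection 7: 328 + 264 = 592
Selection 8: 592 + 264 = 856
Selection 9: 856 + 264 = 1120
Selection 10: 1120 + 264 = 1384
Selection 11: 1384 + 264 = 1648
Selection 12: 1648 + 264 = 1912

3754, 4018, 4282, 4546, 64, 328, 592, 856, 1120, 1384, 1648, 1912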